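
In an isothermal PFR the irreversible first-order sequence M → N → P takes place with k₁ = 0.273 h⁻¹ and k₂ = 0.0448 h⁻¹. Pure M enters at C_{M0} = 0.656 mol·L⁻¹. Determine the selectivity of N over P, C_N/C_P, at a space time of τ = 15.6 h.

Solving the coupled first-order balances gives C_N(τ) = [k₁/(k₂−k₁)]·C_{M0}·(e^(−k₁τ) − e^(−k₂τ)).
e^(−k₁τ) = e^(−0.273×15.6) = e^(−4.259) = 0.01414; e^(−k₂τ) = e^(−0.6989) = 0.4971.
C_N = 0.273×0.656/(0.0448−0.273) × (0.01414−0.4971) = (-0.7848)×(-0.4830) = 0.3791 mol·L⁻¹.
C_M = C_{M0}e^(−k₁τ) = 0.009275 mol·L⁻¹, so C_P = C_{M0}−C_M−C_N = 0.2677 mol·L⁻¹; C_N/C_P = 1.42.

1.42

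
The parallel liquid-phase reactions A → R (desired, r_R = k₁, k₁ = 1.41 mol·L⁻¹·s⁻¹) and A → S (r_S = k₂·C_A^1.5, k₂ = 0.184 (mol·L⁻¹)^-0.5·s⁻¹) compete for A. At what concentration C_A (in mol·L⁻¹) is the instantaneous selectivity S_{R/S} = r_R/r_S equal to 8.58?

0.927 mol·L⁻¹

S_{R/S} = (k₁/k₂)·C_A^-1.5 ⇒ C_A = (S·k₂/k₁)^(1/(-1.5)).
= (8.58×0.184/1.41)^(-0.6667) = (1.120)^(-0.6667) = 0.927 mol·L⁻¹.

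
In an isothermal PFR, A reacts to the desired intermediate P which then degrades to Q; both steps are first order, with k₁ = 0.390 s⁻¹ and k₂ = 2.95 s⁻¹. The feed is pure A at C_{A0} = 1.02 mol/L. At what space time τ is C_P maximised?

0.790 s

Setting dC_P/dτ = 0 gives τ_opt = ln(k₂/k₁)/(k₂−k₁).
= ln(2.95/0.390)/(2.95−0.390) = ln(7.564)/2.560 = 2.023/2.560 = 0.790 s.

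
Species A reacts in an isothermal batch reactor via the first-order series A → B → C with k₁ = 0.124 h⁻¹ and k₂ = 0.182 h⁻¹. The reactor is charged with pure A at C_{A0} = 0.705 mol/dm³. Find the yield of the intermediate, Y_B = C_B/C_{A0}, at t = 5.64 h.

0.296

For first-order series with pure A initially, C_B(t) = k₁C_{A0}/(k₂−k₁)·(e^(−k₁t) − e^(−k₂t)).
e^(−k₁t) = e^(−0.124×5.64) = e^(−0.6994) = 0.4969; e^(−k₂t) = e^(−1.026) = 0.3583.
C_B = 0.124×0.705/(0.182−0.124) × (0.4969−0.3583) = 1.507×0.1386 = 0.2090 mol/dm³.
Y_B = C_B/C_{A0} = 0.2090/0.705 = 0.296.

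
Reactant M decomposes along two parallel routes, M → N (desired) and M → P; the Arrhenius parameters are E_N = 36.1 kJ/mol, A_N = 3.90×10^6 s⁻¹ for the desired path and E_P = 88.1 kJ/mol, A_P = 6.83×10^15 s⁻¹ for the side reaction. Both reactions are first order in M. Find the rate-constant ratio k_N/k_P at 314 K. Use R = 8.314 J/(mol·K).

0.255

With equal orders, S_{N/P} = k_N/k_P = (A_N/A_P)·exp[(E_P−E_N)/(RT)].
(E_P−E_N)/(RT) = (88.1−36.1)×10³/(8.314×314) = 52000/2611 = 19.92.
k_N/k_P = (3.90×10^6/6.83×10^15)·exp(19.92) = 5.710×10^-10 × 4.473×10^8 = 0.255.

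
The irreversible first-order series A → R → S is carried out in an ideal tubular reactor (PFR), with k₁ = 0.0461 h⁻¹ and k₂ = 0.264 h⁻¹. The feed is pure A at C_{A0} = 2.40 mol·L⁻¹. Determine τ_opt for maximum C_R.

For first-order series the maximum of C_R occurs at τ_opt = ln(k₂/k₁)/(k₂−k₁).
= ln(0.264/0.0461)/(0.264−0.0461) = ln(5.727)/0.2179 = 1.745/0.2179 = 8.01 h.

8.01 h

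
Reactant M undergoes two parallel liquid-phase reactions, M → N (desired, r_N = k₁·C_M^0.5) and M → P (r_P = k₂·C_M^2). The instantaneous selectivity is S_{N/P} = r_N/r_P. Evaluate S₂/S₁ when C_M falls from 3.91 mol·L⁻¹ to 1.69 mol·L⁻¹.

S_{N/P} = (k₁/k₂)·C_M^-1.5, so S₂/S₁ = (C_{M,2}/C_{M,1})^-1.5.
= (1.69/3.91)^(-1.5) = (0.4322)^(-1.5) = 3.52.

3.52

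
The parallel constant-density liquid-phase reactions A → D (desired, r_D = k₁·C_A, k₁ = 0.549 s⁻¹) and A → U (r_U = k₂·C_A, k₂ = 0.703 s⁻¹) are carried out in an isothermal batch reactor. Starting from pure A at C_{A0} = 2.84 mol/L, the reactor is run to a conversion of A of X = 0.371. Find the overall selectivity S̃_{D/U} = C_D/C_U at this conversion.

C_A = C_{A0}(1−X) = 1.786 mol/L.
Both paths are first order in A, so the instantaneous fraction to D is constant: dC_D/d(−C_A) = k₁/(k₁+k₂) = 0.4385.
C_D = 0.4385·(C_{A0}−C_A) = 0.4385×1.054 = 0.462 mol/L.
C_U = (C_{A0}−C_A)−C_D = 0.5916 mol/L; S̃_{D/U} = 0.4620/0.5916 = 0.781.

0.781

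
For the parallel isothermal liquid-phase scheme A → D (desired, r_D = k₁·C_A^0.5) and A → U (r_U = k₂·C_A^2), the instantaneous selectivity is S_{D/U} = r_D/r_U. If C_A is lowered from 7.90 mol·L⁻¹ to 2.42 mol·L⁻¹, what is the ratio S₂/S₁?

5.90

S_{D/U} = (k₁/k₂)·C_A^-1.5, so S₂/S₁ = (C_{A,2}/C_{A,1})^-1.5.
= (2.42/7.90)^(-1.5) = (0.3063)^(-1.5) = 5.90.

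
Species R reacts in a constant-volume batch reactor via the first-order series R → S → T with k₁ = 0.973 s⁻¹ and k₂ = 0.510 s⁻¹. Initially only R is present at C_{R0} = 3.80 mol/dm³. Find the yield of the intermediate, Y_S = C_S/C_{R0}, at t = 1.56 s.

For first-order series with pure R initially, C_S(t) = k₁C_{R0}/(k₂−k₁)·(e^(−k₁t) − e^(−k₂t)).
e^(−k₁t) = e^(−0.973×1.56) = e^(−1.518) = 0.2192; e^(−k₂t) = e^(−0.7956) = 0.4513.
C_S = 0.973×3.80/(0.510−0.973) × (0.2192−0.4513) = (-7.986)×(-0.2321) = 1.854 mol/dm³.
Y_S = C_S/C_{R0} = 1.854/3.80 = 0.488.

0.488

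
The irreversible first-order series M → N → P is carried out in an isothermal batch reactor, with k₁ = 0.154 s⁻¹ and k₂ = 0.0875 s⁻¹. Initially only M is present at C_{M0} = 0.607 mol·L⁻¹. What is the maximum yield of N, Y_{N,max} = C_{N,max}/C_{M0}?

0.475

At the optimum, C_{N,max}/C_{M0} = (k₁/k₂)^[k₂/(k₂−k₁)].
= (0.154/0.0875)^(0.0875/(0.0875−0.154)) = (1.760)^(-1.316) = 0.4753.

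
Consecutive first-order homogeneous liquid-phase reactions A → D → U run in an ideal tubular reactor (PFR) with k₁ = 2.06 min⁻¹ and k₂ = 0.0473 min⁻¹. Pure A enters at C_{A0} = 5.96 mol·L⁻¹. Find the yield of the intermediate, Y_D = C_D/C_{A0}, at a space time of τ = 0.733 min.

Solving the coupled first-order balances gives C_D(τ) = [k₁/(k₂−k₁)]·C_{A0}·(e^(−k₁τ) − e^(−k₂τ)).
e^(−k₁τ) = e^(−2.06×0.733) = e^(−1.510) = 0.2209; e^(−k₂τ) = e^(−0.03467) = 0.9659.
C_D = 2.06×5.96/(0.0473−2.06) × (0.2209−0.9659) = (-6.100)×(-0.7450) = 4.545 mol·L⁻¹.
Y_D = C_D/C_{A0} = 4.545/5.96 = 0.763.

0.763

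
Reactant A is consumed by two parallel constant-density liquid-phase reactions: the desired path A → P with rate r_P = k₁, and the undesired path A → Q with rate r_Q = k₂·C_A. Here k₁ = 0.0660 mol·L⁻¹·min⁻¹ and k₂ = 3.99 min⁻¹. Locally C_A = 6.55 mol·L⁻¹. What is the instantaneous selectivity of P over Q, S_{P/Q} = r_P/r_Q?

S_{P/Q} = r_P/r_Q = (k₁)/(k₂·C_A) = (k₁/k₂)·C_A⁻¹.
= (0.0660) / (3.99×6.550) = 0.06600/26.13 = 0.00253.
The undesired path is higher order in A, so low C_A (CSTR or dilute feed) favours P.

0.00253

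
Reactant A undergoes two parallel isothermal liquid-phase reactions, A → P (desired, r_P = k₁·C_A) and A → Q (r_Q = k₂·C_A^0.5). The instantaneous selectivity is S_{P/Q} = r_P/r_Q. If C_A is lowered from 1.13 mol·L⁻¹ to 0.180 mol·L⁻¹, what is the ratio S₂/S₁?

S_{P/Q} = (k₁/k₂)·C_A^0.5, so S₂/S₁ = (C_{A,2}/C_{A,1})^0.5.
= (0.180/1.13)^0.5 = (0.1593)^0.5 = 0.399.
Selectivity toward P falls as C_A falls — high-concentration operation is favoured.

0.399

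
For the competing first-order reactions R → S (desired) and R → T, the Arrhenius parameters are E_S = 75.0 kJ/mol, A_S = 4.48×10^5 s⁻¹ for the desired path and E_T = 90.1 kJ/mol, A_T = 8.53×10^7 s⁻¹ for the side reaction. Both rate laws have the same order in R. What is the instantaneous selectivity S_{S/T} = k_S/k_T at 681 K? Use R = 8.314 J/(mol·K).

With equal orders, S_{S/T} = k_S/k_T = (A_S/A_T)·exp[(E_T−E_S)/(RT)].
(E_T−E_S)/(RT) = (90.1−75.0)×10³/(8.314×681) = 15100/5662 = 2.667.
k_S/k_T = (4.48×10^5/8.53×10^7)·exp(2.667) = 0.005252 × 14.40 = 0.0756.
Since E_S < E_T, lowering the temperature improves selectivity toward S.

0.0756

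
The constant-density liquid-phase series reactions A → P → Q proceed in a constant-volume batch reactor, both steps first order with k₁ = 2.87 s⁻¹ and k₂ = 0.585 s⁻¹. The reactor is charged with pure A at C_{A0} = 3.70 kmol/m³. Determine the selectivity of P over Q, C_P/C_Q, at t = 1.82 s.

The intermediate concentration in a first-order A→B→C sequence is C_P = k₁C_{A0}(e^(−k₁t) − e^(−k₂t))/(k₂−k₁).
e^(−k₁t) = e^(−2.87×1.82) = e^(−5.223) = 0.005389; e^(−k₂t) = e^(−1.065) = 0.3448.
C_P = 2.87×3.70/(0.585−2.87) × (0.005389−0.3448) = (-4.647)×(-0.3394) = 1.577 kmol/m³.
C_A = C_{A0}e^(−k₁t) = 0.01994 kmol/m³, so C_Q = C_{A0}−C_A−C_P = 2.103 kmol/m³; C_P/C_Q = 0.750.

0.750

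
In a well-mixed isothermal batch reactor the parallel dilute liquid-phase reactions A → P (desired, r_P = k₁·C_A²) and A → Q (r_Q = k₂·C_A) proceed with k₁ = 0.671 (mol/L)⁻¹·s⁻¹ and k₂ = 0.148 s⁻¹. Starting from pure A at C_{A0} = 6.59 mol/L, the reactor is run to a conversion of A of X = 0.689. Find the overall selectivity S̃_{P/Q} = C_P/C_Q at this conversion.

C_A = C_{A0}(1−X) = 2.049 mol/L.
Along a PFR/batch, dC_Q/dC_A = −r_Q/(r_P+r_Q) = −k₂/(k₂+k₁·C_A).
Integrating from C_{A0} to C_A: C_Q = (0.148/0.671)·ln[(0.148+0.671·6.59)/(0.148+0.671·2.05)] = 0.2206·ln(4.570/1.523) = 0.2423 mol/L.
Then C_P = (C_{A0}−C_A) − C_Q = 4.541 − 0.2423 = 4.298 mol/L.
S̃_{P/Q} = C_P/C_Q = 4.298/0.2423 = 17.7.

17.7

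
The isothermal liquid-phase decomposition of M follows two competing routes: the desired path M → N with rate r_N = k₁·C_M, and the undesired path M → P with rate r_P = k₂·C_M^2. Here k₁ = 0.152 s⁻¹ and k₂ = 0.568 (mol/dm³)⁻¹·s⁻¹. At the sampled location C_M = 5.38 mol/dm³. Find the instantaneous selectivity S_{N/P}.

S_{N/P} = r_N/r_P = (k₁·C_M)/(k₂·C_M^2) = (k₁/k₂)·C_M⁻¹.
= (0.152×5.380) / (0.568×5.380^2) = 0.8178/16.44 = 0.0497.
The undesired path is higher order in M, so low C_M (CSTR or dilute feed) favours N.

0.0497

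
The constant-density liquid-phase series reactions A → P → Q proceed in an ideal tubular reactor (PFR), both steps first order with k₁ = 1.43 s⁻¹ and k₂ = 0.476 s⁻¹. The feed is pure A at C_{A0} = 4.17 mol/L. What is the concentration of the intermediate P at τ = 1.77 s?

For first-order series with pure A initially, C_P(τ) = k₁C_{A0}/(k₂−k₁)·(e^(−k₁τ) − e^(−k₂τ)).
e^(−k₁τ) = e^(−1.43×1.77) = e^(−2.531) = 0.07957; e^(−k₂τ) = e^(−0.8425) = 0.4306.
C_P = 1.43×4.17/(0.476−1.43) × (0.07957−0.4306) = (-6.251)×(-0.3511) = 2.194 mol/L.

2.19 mol/L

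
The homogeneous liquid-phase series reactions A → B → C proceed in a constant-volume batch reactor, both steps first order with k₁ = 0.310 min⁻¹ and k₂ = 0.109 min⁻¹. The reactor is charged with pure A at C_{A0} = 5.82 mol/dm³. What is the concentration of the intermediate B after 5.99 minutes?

3.27 mol/dm³

For first-order series with pure A initially, C_B(t) = k₁C_{A0}/(k₂−k₁)·(e^(−k₁t) − e^(−k₂t)).
e^(−k₁t) = e^(−0.310×5.99) = e^(−1.857) = 0.1562; e^(−k₂t) = e^(−0.6529) = 0.5205.
C_B = 0.310×5.82/(0.109−0.310) × (0.1562−0.5205) = (-8.976)×(-0.3644) = 3.271 mol/dm³.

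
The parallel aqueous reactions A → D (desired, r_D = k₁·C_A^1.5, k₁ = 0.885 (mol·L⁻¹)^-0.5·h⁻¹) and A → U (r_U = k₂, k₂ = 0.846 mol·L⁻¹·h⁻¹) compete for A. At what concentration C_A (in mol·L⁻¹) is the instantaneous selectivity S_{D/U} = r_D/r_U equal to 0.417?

S_{D/U} = (k₁/k₂)·C_A^1.5 ⇒ C_A = (S·k₂/k₁)^(1/1.5).
= (0.417×0.846/0.885)^(0.6667) = (0.3986)^(0.6667) = 0.542 mol·L⁻¹.

0.542 mol·L⁻¹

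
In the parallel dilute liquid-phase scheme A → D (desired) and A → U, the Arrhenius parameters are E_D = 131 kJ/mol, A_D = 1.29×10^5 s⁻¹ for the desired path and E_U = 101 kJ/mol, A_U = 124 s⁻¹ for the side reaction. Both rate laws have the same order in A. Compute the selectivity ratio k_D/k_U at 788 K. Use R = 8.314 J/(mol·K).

Since both paths have the same order in A, the concentration cancels and S_{D/U} = k_D/k_U = (A_D/A_U)·exp[(E_U−E_D)/(RT)].
(E_U−E_D)/(RT) = (101−131)×10³/(8.314×788) = -30000/6551 = -4.579.
k_D/k_U = (1.29×10^5/124)·exp(-4.579) = 1040 × 0.01026 = 10.7.
Since E_D > E_U, raising the temperature improves selectivity toward D.

10.7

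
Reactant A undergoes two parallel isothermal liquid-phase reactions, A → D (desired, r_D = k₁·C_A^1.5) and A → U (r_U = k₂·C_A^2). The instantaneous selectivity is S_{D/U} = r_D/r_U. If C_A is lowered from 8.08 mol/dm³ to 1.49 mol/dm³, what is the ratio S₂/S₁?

2.33

S_{D/U} = (k₁/k₂)·C_A^-0.5, so S₂/S₁ = (C_{A,2}/C_{A,1})^-0.5.
= (1.49/8.08)^(-0.5) = (0.1844)^(-0.5) = 2.33.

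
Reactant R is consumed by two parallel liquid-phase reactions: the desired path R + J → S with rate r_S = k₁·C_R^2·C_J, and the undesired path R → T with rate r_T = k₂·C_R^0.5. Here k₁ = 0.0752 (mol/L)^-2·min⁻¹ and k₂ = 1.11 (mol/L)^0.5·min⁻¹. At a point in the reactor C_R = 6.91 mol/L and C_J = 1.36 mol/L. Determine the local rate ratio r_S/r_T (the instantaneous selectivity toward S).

S_{S/T} = r_S/r_T = (k₁·C_R^2·C_J)/(k₂·C_R^0.5) = (k₁/k₂)·C_R^1.5·C_J.
= (0.0752×6.910^2×1.360) / (1.11×6.910^0.5) = 4.883/2.918 = 1.67.

1.67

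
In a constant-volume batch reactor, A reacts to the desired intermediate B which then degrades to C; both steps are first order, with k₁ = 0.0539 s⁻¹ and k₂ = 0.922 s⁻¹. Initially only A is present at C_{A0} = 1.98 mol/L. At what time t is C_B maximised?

Setting dC_B/dt = 0 gives t_opt = ln(k₂/k₁)/(k₂−k₁).
= ln(0.922/0.0539)/(0.922−0.0539) = ln(17.11)/0.8681 = 2.839/0.8681 = 3.27 s.

3.27 s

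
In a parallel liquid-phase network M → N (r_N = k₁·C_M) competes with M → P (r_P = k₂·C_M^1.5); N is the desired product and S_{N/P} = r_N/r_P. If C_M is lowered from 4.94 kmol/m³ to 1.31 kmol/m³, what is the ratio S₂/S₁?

S_{N/P} = (k₁/k₂)·C_M^-0.5, so S₂/S₁ = (C_{M,2}/C_{M,1})^-0.5.
= (1.31/4.94)^(-0.5) = (0.2652)^(-0.5) = 1.94.
Selectivity toward N rises as C_M falls — low-concentration operation is favoured.

1.94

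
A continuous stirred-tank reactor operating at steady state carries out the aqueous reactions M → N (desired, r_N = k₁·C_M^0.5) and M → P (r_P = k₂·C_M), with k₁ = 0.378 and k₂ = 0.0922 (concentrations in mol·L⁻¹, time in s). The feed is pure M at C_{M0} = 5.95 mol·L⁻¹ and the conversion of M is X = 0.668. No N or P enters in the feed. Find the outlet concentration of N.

2.96 mol·L⁻¹

Exit C_M = C_{M0}(1−X) = 5.95×0.332 = 1.975 mol·L⁻¹.
A CSTR operates uniformly at the exit composition, giving r_N = 0.5313 and r_P = 0.1821 (each k·C_M^n at C_M = 1.975).
Fraction of consumed M going to N: r_N/(r_N+r_P) = 0.7447.
C_N = 0.7447·C_{M0}·X = 0.7447×5.95×0.668 = 2.96 mol·L⁻¹.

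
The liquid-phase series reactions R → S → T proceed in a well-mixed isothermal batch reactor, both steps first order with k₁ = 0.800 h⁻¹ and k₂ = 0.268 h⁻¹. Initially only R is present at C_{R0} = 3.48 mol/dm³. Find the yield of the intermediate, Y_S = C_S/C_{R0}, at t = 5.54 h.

0.323

For first-order series with pure R initially, C_S(t) = k₁C_{R0}/(k₂−k₁)·(e^(−k₁t) − e^(−k₂t)).
e^(−k₁t) = e^(−0.800×5.54) = e^(−4.432) = 0.01189; e^(−k₂t) = e^(−1.485) = 0.2266.
C_S = 0.800×3.48/(0.268−0.800) × (0.01189−0.2266) = (-5.233)×(-0.2147) = 1.123 mol/dm³.
Y_S = C_S/C_{R0} = 1.123/3.48 = 0.323.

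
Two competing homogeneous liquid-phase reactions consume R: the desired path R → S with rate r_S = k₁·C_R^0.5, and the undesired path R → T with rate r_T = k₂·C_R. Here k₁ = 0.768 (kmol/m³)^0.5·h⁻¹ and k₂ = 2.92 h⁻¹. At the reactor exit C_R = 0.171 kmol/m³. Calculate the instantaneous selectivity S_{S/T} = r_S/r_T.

0.636

S_{S/T} = r_S/r_T = (k₁·C_R^0.5)/(k₂·C_R) = (k₁/k₂)·C_R^-0.5.
= (0.768×0.1710^0.5) / (2.92×0.1710) = 0.3176/0.4993 = 0.636.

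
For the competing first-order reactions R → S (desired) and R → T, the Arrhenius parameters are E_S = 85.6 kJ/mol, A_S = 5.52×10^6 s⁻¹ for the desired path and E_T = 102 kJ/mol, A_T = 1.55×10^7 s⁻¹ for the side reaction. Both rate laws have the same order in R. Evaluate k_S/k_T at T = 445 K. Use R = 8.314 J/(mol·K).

30.0

With equal orders, S_{S/T} = k_S/k_T = (A_S/A_T)·exp[(E_T−E_S)/(RT)].
(E_T−E_S)/(RT) = (102−85.6)×10³/(8.314×445) = 16400/3700 = 4.433.
k_S/k_T = (5.52×10^6/1.55×10^7)·exp(4.433) = 0.3561 × 84.16 = 30.0.
Since E_S < E_T, lowering the temperature improves selectivity toward S.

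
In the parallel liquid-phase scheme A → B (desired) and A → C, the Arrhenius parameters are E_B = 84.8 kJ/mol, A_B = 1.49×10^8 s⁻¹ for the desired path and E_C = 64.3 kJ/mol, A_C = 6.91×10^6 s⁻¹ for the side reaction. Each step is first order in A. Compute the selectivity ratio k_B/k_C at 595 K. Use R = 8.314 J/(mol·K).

0.342

Since both paths have the same order in A, the concentration cancels and S_{B/C} = k_B/k_C = (A_B/A_C)·exp[(E_C−E_B)/(RT)].
(E_C−E_B)/(RT) = (64.3−84.8)×10³/(8.314×595) = -20500/4947 = -4.144.
k_B/k_C = (1.49×10^8/6.91×10^6)·exp(-4.144) = 21.56 × 0.01586 = 0.342.
Since E_B > E_C, raising the temperature improves selectivity toward B.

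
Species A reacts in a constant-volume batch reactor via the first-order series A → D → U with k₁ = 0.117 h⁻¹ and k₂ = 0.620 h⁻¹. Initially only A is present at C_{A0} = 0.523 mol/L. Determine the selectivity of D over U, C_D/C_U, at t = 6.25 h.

0.260

For first-order series with pure A initially, C_D(t) = k₁C_{A0}/(k₂−k₁)·(e^(−k₁t) − e^(−k₂t)).
e^(−k₁t) = e^(−0.117×6.25) = e^(−0.7313) = 0.4813; e^(−k₂t) = e^(−3.875) = 0.02075.
C_D = 0.117×0.523/(0.620−0.117) × (0.4813−0.02075) = 0.1217×0.4606 = 0.05603 mol/L.
C_A = C_{A0}e^(−k₁t) = 0.2517 mol/L, so C_U = C_{A0}−C_A−C_D = 0.2152 mol/L; C_D/C_U = 0.260.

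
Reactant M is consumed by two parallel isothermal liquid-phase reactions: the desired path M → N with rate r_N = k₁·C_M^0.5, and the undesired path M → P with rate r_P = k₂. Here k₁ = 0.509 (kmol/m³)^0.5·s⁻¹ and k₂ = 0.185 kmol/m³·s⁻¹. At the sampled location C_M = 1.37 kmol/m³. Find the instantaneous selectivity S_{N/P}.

3.22

S_{N/P} = r_N/r_P = (k₁·C_M^0.5)/(k₂) = (k₁/k₂)·C_M^0.5.
= (0.509×1.370^0.5) / (0.185) = 0.5958/0.1850 = 3.22.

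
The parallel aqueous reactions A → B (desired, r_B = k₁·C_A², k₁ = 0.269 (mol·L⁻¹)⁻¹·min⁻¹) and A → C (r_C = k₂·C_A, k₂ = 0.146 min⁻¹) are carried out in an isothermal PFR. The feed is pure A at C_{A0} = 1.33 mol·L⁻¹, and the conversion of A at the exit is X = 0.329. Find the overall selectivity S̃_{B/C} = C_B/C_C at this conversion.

2.03

C_A = C_{A0}(1−X) = 0.8924 mol·L⁻¹.
Along a PFR/batch, dC_C/dC_A = −r_C/(r_B+r_C) = −k₂/(k₂+k₁·C_A).
Integrating from C_{A0} to C_A: C_C = (0.146/0.269)·ln[(0.146+0.269·1.33)/(0.146+0.269·0.892)] = 0.5428·ln(0.5038/0.3861) = 0.1444 mol·L⁻¹.
Then C_B = (C_{A0}−C_A) − C_C = 0.4376 − 0.1444 = 0.2931 mol·L⁻¹.
S̃_{B/C} = C_B/C_C = 0.2931/0.1444 = 2.03.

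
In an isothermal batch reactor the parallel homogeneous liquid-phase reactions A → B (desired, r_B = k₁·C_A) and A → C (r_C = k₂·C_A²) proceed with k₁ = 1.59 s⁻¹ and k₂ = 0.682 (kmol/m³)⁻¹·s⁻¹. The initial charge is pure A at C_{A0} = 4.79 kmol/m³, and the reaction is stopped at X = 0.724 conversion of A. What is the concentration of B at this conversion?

C_A = C_{A0}(1−X) = 1.322 kmol/m³.
Along a PFR/batch, dC_B/dC_A = −r_B/(r_B+r_C) = −k₁/(k₁+k₂·C_A).
Integrating from C_{A0} to C_A: C_B = (1.59/0.682)·ln[(1.59+0.682·4.79)/(1.59+0.682·1.32)] = 2.331·ln(4.857/2.492) = 1.556 kmol/m³.

1.56 kmol/m³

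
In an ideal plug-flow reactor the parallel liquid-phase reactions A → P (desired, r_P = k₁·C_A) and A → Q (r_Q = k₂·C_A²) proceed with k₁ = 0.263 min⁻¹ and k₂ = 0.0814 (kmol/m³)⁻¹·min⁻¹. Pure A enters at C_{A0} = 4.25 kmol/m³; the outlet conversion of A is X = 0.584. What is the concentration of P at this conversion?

1.30 kmol/m³

C_A = C_{A0}(1−X) = 1.768 kmol/m³.
Along a PFR/batch, dC_P/dC_A = −r_P/(r_P+r_Q) = −k₁/(k₁+k₂·C_A).
Integrating from C_{A0} to C_A: C_P = (0.263/0.0814)·ln[(0.263+0.0814·4.25)/(0.263+0.0814·1.77)] = 3.231·ln(0.6089/0.4069) = 1.303 kmol/m³.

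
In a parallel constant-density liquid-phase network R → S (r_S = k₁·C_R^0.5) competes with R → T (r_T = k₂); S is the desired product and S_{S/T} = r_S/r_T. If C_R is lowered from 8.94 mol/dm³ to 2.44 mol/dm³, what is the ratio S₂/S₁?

S_{S/T} = (k₁/k₂)·C_R^0.5, so S₂/S₁ = (C_{R,2}/C_{R,1})^0.5.
= (2.44/8.94)^0.5 = (0.2729)^0.5 = 0.522.
Selectivity toward S falls as C_R falls — high-concentration operation is favoured.

0.522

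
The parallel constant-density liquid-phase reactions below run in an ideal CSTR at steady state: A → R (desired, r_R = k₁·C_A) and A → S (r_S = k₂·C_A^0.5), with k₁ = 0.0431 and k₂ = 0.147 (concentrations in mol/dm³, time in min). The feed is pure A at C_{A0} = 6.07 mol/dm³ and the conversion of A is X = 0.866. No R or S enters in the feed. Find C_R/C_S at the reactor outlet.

0.264

Exit C_A = C_{A0}(1−X) = 6.07×0.134 = 0.8134 mol/dm³.
A CSTR operates uniformly at the exit composition, giving r_R = 0.03506 and r_S = 0.1326 (each k·C_A^n at C_A = 0.8134).
Overall selectivity = C_R/C_S = r_Rτ/(r_Sτ) = r_R/r_S = 0.264.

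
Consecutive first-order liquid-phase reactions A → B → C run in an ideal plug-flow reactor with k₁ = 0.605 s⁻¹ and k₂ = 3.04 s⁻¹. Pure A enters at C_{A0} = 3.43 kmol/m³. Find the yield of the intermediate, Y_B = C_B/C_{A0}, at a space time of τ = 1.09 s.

The intermediate concentration in a first-order A→B→C sequence is C_B = k₁C_{A0}(e^(−k₁τ) − e^(−k₂τ))/(k₂−k₁).
e^(−k₁τ) = e^(−0.605×1.09) = e^(−0.6594) = 0.5171; e^(−k₂τ) = e^(−3.314) = 0.03638.
C_B = 0.605×3.43/(3.04−0.605) × (0.5171−0.03638) = 0.8522×0.4808 = 0.4097 kmol/m³.
Y_B = C_B/C_{A0} = 0.4097/3.43 = 0.119.

0.119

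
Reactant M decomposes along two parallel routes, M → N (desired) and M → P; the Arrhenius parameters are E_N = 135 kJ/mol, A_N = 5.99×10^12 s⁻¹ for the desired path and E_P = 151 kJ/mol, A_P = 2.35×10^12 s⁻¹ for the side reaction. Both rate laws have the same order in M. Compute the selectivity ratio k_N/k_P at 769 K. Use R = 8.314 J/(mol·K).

k_N/k_P = (A_N/A_P)·exp[−(E_N−E_P)/(RT)] = (A_N/A_P)·exp[(E_P−E_N)/(RT)].
(E_P−E_N)/(RT) = (151−135)×10³/(8.314×769) = 16000/6393 = 2.503.
k_N/k_P = (5.99×10^12/2.35×10^12)·exp(2.503) = 2.549 × 12.21 = 31.1.

31.1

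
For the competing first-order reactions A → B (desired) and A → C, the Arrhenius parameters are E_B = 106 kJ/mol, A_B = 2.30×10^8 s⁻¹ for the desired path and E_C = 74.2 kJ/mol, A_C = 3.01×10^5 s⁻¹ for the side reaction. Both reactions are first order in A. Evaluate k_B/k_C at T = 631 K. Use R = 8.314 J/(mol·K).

1.78

With equal orders, S_{B/C} = k_B/k_C = (A_B/A_C)·exp[(E_C−E_B)/(RT)].
(E_C−E_B)/(RT) = (74.2−106)×10³/(8.314×631) = -31800/5246 = -6.062.
k_B/k_C = (2.30×10^8/3.01×10^5)·exp(-6.062) = 764.1 × 0.002331 = 1.78.
Since E_B > E_C, raising the temperature improves selectivity toward B.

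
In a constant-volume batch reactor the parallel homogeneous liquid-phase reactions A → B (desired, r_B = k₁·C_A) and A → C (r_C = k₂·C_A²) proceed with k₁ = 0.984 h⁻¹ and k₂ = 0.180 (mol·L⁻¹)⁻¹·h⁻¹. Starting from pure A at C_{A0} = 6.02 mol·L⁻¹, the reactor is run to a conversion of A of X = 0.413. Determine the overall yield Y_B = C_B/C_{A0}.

C_A = C_{A0}(1−X) = 3.534 mol·L⁻¹.
Along a PFR/batch, dC_B/dC_A = −r_B/(r_B+r_C) = −k₁/(k₁+k₂·C_A).
Integrating from C_{A0} to C_A: C_B = (0.984/0.180)·ln[(0.984+0.180·6.02)/(0.984+0.180·3.53)] = 5.467·ln(2.068/1.620) = 1.333 mol·L⁻¹.
Y_B = C_B/C_{A0} = 1.333/6.02 = 0.221.

0.221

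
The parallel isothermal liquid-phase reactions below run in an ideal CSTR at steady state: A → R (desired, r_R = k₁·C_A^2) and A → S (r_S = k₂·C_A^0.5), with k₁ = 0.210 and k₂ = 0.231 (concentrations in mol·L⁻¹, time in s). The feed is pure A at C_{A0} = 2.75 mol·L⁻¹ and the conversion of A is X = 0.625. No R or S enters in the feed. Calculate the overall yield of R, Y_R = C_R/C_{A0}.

0.305

Exit C_A = C_{A0}(1−X) = 2.75×0.375 = 1.031 mol·L⁻¹.
Rates in a CSTR are evaluated at the outlet concentration: r_R = 0.210×1.031^2 = 0.2233, r_S = 0.231×1.031^0.5 = 0.2346.
Fraction of consumed A going to R: r_R/(r_R+r_S) = 0.4877.
C_R = 0.4877·C_{A0}·X = 0.4877×2.75×0.625 = 0.838 mol·L⁻¹; Y_R = C_R/C_{A0} = 0.305.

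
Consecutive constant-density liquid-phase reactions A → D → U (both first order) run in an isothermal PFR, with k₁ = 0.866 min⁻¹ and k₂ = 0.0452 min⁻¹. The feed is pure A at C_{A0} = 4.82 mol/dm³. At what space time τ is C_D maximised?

3.60 min

The intermediate peaks when r₁ = r₂, i.e. k₁e^(−k₁τ) = k₂e^(−k₂τ), giving τ_opt = ln(k₂/k₁)/(k₂−k₁).
= ln(0.0452/0.866)/(0.0452−0.866) = ln(0.05219)/-0.8208 = -2.953/-0.8208 = 3.60 min.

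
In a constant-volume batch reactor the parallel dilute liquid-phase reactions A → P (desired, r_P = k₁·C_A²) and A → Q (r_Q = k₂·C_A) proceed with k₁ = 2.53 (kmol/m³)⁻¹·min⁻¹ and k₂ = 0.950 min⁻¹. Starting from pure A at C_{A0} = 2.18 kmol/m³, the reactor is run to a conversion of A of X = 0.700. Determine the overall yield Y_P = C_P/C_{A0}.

C_A = C_{A0}(1−X) = 0.6540 kmol/m³.
Along a PFR/batch, dC_Q/dC_A = −r_Q/(r_P+r_Q) = −k₂/(k₂+k₁·C_A).
Integrating from C_{A0} to C_A: C_Q = (0.950/2.53)·ln[(0.950+2.53·2.18)/(0.950+2.53·0.654)] = 0.3755·ln(6.465/2.605) = 0.3414 kmol/m³.
Then C_P = (C_{A0}−C_A) − C_Q = 1.526 − 0.3414 = 1.185 kmol/m³.
Y_P = C_P/C_{A0} = 1.185/2.18 = 0.543.

0.543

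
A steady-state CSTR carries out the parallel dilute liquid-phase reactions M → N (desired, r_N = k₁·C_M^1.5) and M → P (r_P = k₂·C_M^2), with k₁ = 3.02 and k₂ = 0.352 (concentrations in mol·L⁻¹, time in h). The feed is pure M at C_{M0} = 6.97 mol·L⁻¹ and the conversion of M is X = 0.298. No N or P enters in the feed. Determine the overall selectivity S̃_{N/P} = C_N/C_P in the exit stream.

Exit C_M = C_{M0}(1−X) = 6.97×0.702 = 4.893 mol·L⁻¹.
Rates in a CSTR are evaluated at the outlet concentration: r_N = 3.02×4.893^1.5 = 32.69, r_P = 0.352×4.893^2 = 8.427.
Overall selectivity = C_N/C_P = r_Nτ/(r_Pτ) = r_N/r_P = 3.88.

3.88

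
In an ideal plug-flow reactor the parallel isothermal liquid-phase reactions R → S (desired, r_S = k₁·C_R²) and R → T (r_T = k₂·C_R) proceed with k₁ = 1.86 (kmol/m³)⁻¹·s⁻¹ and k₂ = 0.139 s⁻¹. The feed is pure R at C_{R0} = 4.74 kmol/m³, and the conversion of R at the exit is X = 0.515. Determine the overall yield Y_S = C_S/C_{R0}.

C_R = C_{R0}(1−X) = 2.299 kmol/m³.
Along a PFR/batch, dC_T/dC_R = −r_T/(r_S+r_T) = −k₂/(k₂+k₁·C_R).
Integrating from C_{R0} to C_R: C_T = (0.139/1.86)·ln[(0.139+1.86·4.74)/(0.139+1.86·2.30)] = 0.07473·ln(8.955/4.415) = 0.05285 kmol/m³.
Then C_S = (C_{R0}−C_R) − C_T = 2.441 − 0.05285 = 2.388 kmol/m³.
Y_S = C_S/C_{R0} = 2.388/4.74 = 0.504.

0.504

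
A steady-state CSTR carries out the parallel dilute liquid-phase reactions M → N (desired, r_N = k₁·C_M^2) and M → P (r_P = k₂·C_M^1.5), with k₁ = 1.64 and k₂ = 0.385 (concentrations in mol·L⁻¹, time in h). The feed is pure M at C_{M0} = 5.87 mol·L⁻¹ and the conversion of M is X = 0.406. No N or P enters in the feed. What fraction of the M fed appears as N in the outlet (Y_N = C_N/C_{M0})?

0.361

Exit C_M = C_{M0}(1−X) = 5.87×0.594 = 3.487 mol·L⁻¹.
Rates in a CSTR are evaluated at the outlet concentration: r_N = 1.64×3.487^2 = 19.94, r_P = 0.385×3.487^1.5 = 2.507.
Fraction of consumed M going to N: r_N/(r_N+r_P) = 0.8883.
C_N = 0.8883·C_{M0}·X = 0.8883×5.87×0.406 = 2.12 mol·L⁻¹; Y_N = C_N/C_{M0} = 0.361.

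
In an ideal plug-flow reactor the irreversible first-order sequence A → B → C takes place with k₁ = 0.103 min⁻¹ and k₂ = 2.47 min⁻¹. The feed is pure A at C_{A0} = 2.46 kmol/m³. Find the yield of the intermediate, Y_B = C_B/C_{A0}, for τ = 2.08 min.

0.0349

The intermediate concentration in a first-order A→B→C sequence is C_B = k₁C_{A0}(e^(−k₁τ) − e^(−k₂τ))/(k₂−k₁).
e^(−k₁τ) = e^(−0.103×2.08) = e^(−0.2142) = 0.8072; e^(−k₂τ) = e^(−5.138) = 0.005872.
C_B = 0.103×2.46/(2.47−0.103) × (0.8072−0.005872) = 0.1070×0.8013 = 0.08577 kmol/m³.
Y_B = C_B/C_{A0} = 0.08577/2.46 = 0.0349.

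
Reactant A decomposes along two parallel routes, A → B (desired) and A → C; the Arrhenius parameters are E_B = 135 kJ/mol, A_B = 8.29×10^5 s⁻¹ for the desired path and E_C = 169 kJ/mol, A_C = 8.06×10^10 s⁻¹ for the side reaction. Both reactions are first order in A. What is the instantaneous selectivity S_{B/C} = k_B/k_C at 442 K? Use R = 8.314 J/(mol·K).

Since both paths have the same order in A, the concentration cancels and S_{B/C} = k_B/k_C = (A_B/A_C)·exp[(E_C−E_B)/(RT)].
(E_C−E_B)/(RT) = (169−135)×10³/(8.314×442) = 34000/3675 = 9.252.
k_B/k_C = (8.29×10^5/8.06×10^10)·exp(9.252) = 1.029×10^-5 × 10428 = 0.107.

0.107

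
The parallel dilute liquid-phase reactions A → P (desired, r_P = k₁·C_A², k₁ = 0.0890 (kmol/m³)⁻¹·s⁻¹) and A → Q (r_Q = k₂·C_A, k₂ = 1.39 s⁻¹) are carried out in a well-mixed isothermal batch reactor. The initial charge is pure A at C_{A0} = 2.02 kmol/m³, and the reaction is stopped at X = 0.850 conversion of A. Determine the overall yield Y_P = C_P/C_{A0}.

C_A = C_{A0}(1−X) = 0.3030 kmol/m³.
Along a PFR/batch, dC_Q/dC_A = −r_Q/(r_P+r_Q) = −k₂/(k₂+k₁·C_A).
Integrating from C_{A0} to C_A: C_Q = (1.39/0.0890)·ln[(1.39+0.0890·2.02)/(1.39+0.0890·0.303)] = 15.62·ln(1.570/1.417) = 1.600 kmol/m³.
Then C_P = (C_{A0}−C_A) − C_Q = 1.717 − 1.600 = 0.1175 kmol/m³.
Y_P = C_P/C_{A0} = 0.1175/2.02 = 0.0581.

0.0581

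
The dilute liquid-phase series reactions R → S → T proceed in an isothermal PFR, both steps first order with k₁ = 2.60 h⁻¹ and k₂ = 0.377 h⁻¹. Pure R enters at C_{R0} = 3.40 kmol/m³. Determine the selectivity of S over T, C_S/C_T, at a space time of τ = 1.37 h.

For first-order series with pure R initially, C_S(τ) = k₁C_{R0}/(k₂−k₁)·(e^(−k₁τ) − e^(−k₂τ)).
e^(−k₁τ) = e^(−2.60×1.37) = e^(−3.562) = 0.02838; e^(−k₂τ) = e^(−0.5165) = 0.5966.
C_S = 2.60×3.40/(0.377−2.60) × (0.02838−0.5966) = (-3.977)×(-0.5682) = 2.260 kmol/m³.
C_R = C_{R0}e^(−k₁τ) = 0.09650 kmol/m³, so C_T = C_{R0}−C_R−C_S = 1.044 kmol/m³; C_S/C_T = 2.16.

2.16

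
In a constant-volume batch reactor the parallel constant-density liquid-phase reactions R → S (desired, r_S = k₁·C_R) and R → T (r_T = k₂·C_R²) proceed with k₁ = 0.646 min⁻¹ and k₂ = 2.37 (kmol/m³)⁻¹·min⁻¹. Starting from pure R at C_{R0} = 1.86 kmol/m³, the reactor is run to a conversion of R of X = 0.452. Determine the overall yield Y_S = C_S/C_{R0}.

0.0735

C_R = C_{R0}(1−X) = 1.019 kmol/m³.
Along a PFR/batch, dC_S/dC_R = −r_S/(r_S+r_T) = −k₁/(k₁+k₂·C_R).
Integrating from C_{R0} to C_R: C_S = (0.646/2.37)·ln[(0.646+2.37·1.86)/(0.646+2.37·1.02)] = 0.2726·ln(5.054/3.062) = 0.1366 kmol/m³.
Y_S = C_S/C_{R0} = 0.1366/1.86 = 0.0735.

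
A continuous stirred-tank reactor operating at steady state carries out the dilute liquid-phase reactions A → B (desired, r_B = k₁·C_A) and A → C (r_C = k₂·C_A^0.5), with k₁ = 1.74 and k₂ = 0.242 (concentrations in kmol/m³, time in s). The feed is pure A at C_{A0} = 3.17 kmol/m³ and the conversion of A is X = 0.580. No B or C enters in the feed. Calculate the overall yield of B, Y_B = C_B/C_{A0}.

Exit C_A = C_{A0}(1−X) = 3.17×0.420 = 1.331 kmol/m³.
A CSTR operates uniformly at the exit composition, giving r_B = 2.317 and r_C = 0.2792 (each k·C_A^n at C_A = 1.331).
Fraction of consumed A going to B: r_B/(r_B+r_C) = 0.8924.
C_B = 0.8924·C_{A0}·X = 0.8924×3.17×0.580 = 1.64 kmol/m³; Y_B = C_B/C_{A0} = 0.518.

0.518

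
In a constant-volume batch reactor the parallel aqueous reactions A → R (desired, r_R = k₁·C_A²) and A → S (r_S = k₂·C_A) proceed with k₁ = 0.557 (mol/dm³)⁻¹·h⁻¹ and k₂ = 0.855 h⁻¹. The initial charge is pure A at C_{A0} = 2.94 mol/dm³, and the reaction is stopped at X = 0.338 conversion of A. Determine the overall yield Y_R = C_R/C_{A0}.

C_A = C_{A0}(1−X) = 1.946 mol/dm³.
Along a PFR/batch, dC_S/dC_A = −r_S/(r_R+r_S) = −k₂/(k₂+k₁·C_A).
Integrating from C_{A0} to C_A: C_S = (0.855/0.557)·ln[(0.855+0.557·2.94)/(0.855+0.557·1.95)] = 1.535·ln(2.493/1.939) = 0.3854 mol/dm³.
Then C_R = (C_{A0}−C_A) − C_S = 0.9937 − 0.3854 = 0.6083 mol/dm³.
Y_R = C_R/C_{A0} = 0.6083/2.94 = 0.207.

0.207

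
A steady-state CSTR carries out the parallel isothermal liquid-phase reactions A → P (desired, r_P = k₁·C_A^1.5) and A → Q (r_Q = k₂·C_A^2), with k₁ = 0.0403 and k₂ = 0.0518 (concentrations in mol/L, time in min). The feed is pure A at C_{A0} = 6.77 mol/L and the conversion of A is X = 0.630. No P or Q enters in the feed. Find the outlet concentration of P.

1.41 mol/L

Exit C_A = C_{A0}(1−X) = 6.77×0.370 = 2.505 mol/L.
In a CSTR the entire volume is at exit conditions, so r_P = 0.0403×2.505^1.5 = 0.1598 and r_Q = 0.0518×2.505^2 = 0.3250.
Fraction of consumed A going to P: r_P/(r_P+r_Q) = 0.3296.
C_P = 0.3296·C_{A0}·X = 0.3296×6.77×0.630 = 1.41 mol/L.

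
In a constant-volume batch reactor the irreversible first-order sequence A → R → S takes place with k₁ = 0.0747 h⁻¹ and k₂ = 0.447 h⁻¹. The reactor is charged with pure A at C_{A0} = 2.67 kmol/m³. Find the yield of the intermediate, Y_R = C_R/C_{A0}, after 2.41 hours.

0.0993

The intermediate concentration in a first-order A→B→C sequence is C_R = k₁C_{A0}(e^(−k₁t) − e^(−k₂t))/(k₂−k₁).
e^(−k₁t) = e^(−0.0747×2.41) = e^(−0.1800) = 0.8352; e^(−k₂t) = e^(−1.077) = 0.3405.
C_R = 0.0747×2.67/(0.447−0.0747) × (0.8352−0.3405) = 0.5357×0.4947 = 0.2650 kmol/m³.
Y_R = C_R/C_{A0} = 0.2650/2.67 = 0.0993.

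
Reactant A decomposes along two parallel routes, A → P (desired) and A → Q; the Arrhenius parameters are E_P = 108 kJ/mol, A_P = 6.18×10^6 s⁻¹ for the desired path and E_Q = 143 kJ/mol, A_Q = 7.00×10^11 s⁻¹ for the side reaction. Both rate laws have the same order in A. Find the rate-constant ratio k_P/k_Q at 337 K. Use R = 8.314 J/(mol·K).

With equal orders, S_{P/Q} = k_P/k_Q = (A_P/A_Q)·exp[(E_Q−E_P)/(RT)].
(E_Q−E_P)/(RT) = (143−108)×10³/(8.314×337) = 35000/2802 = 12.49.
k_P/k_Q = (6.18×10^6/7.00×10^11)·exp(12.49) = 8.829×10^-6 × 2.662×10^5 = 2.35.

2.35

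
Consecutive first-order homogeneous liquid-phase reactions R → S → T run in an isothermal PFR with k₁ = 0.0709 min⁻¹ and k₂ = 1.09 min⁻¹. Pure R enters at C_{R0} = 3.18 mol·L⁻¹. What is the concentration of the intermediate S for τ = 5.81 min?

0.146 mol·L⁻¹

The intermediate concentration in a first-order A→B→C sequence is C_S = k₁C_{R0}(e^(−k₁τ) − e^(−k₂τ))/(k₂−k₁).
e^(−k₁τ) = e^(−0.0709×5.81) = e^(−0.4119) = 0.6624; e^(−k₂τ) = e^(−6.333) = 0.001777.
C_S = 0.0709×3.18/(1.09−0.0709) × (0.6624−0.001777) = 0.2212×0.6606 = 0.1461 mol·L⁻¹.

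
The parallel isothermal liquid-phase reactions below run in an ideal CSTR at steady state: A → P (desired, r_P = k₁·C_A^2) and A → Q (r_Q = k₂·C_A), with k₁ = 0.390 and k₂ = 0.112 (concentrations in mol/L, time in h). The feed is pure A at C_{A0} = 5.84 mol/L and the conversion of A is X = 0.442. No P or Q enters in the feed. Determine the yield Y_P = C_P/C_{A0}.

Exit C_A = C_{A0}(1−X) = 5.84×0.558 = 3.259 mol/L.
A CSTR operates uniformly at the exit composition, giving r_P = 4.142 and r_Q = 0.3650 (each k·C_A^n at C_A = 3.259).
Fraction of consumed A going to P: r_P/(r_P+r_Q) = 0.9190.
C_P = 0.9190·C_{A0}·X = 0.9190×5.84×0.442 = 2.37 mol/L; Y_P = C_P/C_{A0} = 0.406.

0.406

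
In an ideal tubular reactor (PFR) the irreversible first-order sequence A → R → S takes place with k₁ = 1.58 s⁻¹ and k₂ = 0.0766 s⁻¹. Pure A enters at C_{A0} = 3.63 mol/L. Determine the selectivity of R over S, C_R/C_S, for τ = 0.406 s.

57.8

For first-order series with pure A initially, C_R(τ) = k₁C_{A0}/(k₂−k₁)·(e^(−k₁τ) − e^(−k₂τ)).
e^(−k₁τ) = e^(−1.58×0.406) = e^(−0.6415) = 0.5265; e^(−k₂τ) = e^(−0.03110) = 0.9694.
C_R = 1.58×3.63/(0.0766−1.58) × (0.5265−0.9694) = (-3.815)×(-0.4429) = 1.690 mol/L.
C_A = C_{A0}e^(−k₁τ) = 1.911 mol/L, so C_S = C_{A0}−C_A−C_R = 0.02924 mol/L; C_R/C_S = 57.8.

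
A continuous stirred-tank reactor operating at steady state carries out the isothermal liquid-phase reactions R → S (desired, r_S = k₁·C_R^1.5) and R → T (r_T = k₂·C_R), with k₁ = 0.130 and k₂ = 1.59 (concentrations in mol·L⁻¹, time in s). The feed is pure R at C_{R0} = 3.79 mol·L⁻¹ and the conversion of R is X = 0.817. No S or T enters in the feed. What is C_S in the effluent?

Exit C_R = C_{R0}(1−X) = 3.79×0.183 = 0.6936 mol·L⁻¹.
In a CSTR the entire volume is at exit conditions, so r_S = 0.130×0.6936^1.5 = 0.07509 and r_T = 1.59×0.6936 = 1.103.
Fraction of consumed R going to S: r_S/(r_S+r_T) = 0.06375.
C_S = 0.06375·C_{R0}·X = 0.06375×3.79×0.817 = 0.197 mol·L⁻¹.

0.197 mol·L⁻¹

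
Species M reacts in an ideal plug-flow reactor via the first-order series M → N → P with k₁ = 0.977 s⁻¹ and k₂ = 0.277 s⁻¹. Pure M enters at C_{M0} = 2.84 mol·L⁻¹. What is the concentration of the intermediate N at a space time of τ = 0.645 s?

Solving the coupled first-order balances gives C_N(τ) = [k₁/(k₂−k₁)]·C_{M0}·(e^(−k₁τ) − e^(−k₂τ)).
e^(−k₁τ) = e^(−0.977×0.645) = e^(−0.6302) = 0.5325; e^(−k₂τ) = e^(−0.1787) = 0.8364.
C_N = 0.977×2.84/(0.277−0.977) × (0.5325−0.8364) = (-3.964)×(-0.3039) = 1.205 mol·L⁻¹.

1.20 mol·L⁻¹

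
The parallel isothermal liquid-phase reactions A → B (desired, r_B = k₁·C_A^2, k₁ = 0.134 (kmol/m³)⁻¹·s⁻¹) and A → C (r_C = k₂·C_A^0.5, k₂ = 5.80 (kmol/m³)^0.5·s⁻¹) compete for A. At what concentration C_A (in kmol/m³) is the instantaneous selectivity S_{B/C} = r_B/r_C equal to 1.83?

18.4 kmol/m³

S_{B/C} = (k₁/k₂)·C_A^1.5 ⇒ C_A = (S·k₂/k₁)^(1/1.5).
= (1.83×5.80/0.134)^(0.6667) = (79.21)^(0.6667) = 18.4 kmol/m³.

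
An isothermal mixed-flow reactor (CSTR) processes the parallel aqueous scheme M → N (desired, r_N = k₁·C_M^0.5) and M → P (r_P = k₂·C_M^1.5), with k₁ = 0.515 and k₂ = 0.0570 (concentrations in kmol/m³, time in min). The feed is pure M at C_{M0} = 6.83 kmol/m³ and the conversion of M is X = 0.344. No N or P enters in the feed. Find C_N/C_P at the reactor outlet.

Exit C_M = C_{M0}(1−X) = 6.83×0.656 = 4.480 kmol/m³.
In a CSTR the entire volume is at exit conditions, so r_N = 0.515×4.480^0.5 = 1.090 and r_P = 0.0570×4.480^1.5 = 0.5406.
Overall selectivity = C_N/C_P = r_Nτ/(r_Pτ) = r_N/r_P = 2.02.

2.02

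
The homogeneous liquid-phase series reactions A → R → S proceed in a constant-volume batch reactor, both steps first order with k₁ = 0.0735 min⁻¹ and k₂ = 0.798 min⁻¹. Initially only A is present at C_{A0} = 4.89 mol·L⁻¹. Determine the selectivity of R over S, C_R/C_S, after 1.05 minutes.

2.06

For first-order series with pure A initially, C_R(t) = k₁C_{A0}/(k₂−k₁)·(e^(−k₁t) − e^(−k₂t)).
e^(−k₁t) = e^(−0.0735×1.05) = e^(−0.07717) = 0.9257; e^(−k₂t) = e^(−0.8379) = 0.4326.
C_R = 0.0735×4.89/(0.798−0.0735) × (0.9257−0.4326) = 0.4961×0.4931 = 0.2446 mol·L⁻¹.
C_A = C_{A0}e^(−k₁t) = 4.527 mol·L⁻¹, so C_S = C_{A0}−C_A−C_R = 0.1186 mol·L⁻¹; C_R/C_S = 2.06.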